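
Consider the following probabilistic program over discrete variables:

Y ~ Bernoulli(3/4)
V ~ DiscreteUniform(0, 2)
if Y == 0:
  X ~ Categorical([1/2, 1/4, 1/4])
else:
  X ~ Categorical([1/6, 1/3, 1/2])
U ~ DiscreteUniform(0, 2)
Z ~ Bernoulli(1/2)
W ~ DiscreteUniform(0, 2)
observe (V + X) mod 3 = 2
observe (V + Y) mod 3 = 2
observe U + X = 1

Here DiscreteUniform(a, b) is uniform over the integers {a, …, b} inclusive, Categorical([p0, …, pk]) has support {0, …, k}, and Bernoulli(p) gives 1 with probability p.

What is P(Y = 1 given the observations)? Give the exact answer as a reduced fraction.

P(Y = 1 | obs) = 2/3

Enumerate traces; 12 have nonzero weight after conditioning:
  (Y=0, V=2, X=0, U=1, Z=0, W=0) weight 1/432
  (Y=0, V=2, X=0, U=1, Z=0, W=1) weight 1/432
  (Y=0, V=2, X=0, U=1, Z=0, W=2) weight 1/432
  (Y=0, V=2, X=0, U=1, Z=1, W=0) weight 1/432
  (Y=0, V=2, X=0, U=1, Z=1, W=1) weight 1/432
  (Y=0, V=2, X=0, U=1, Z=1, W=2) weight 1/432
  (Y=1, V=1, X=1, U=0, Z=0, W=0) weight 1/216
  (Y=1, V=1, X=1, U=0, Z=0, W=1) weight 1/216
  … 4 more
Group by Y:
  weight(Y=0) = 1/72
  weight(Y=1) = 1/36
Total weight = 1/72 + 1/36 = 1/24
P(Y=0 | obs) = 1/72 / 1/24 = 1/3
P(Y=1 | obs) = 1/36 / 1/24 = 2/3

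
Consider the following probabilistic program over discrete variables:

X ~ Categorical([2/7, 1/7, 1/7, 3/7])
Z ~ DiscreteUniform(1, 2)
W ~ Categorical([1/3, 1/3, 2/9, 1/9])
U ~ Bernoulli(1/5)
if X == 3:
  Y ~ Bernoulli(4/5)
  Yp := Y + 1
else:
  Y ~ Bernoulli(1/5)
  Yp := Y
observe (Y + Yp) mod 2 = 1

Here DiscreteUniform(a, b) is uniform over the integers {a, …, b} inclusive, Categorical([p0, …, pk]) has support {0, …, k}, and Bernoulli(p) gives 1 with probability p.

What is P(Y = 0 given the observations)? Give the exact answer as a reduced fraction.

Enumerate traces; 32 have nonzero weight after conditioning:
  (X=3, Z=1, W=0, U=0, Y=0) weight 2/175
  (X=3, Z=1, W=0, U=0, Y=1) weight 8/175
  (X=3, Z=1, W=0, U=1, Y=0) weight 1/350
  (X=3, Z=1, W=0, U=1, Y=1) weight 2/175
  (X=3, Z=1, W=1, U=0, Y=0) weight 2/175
  (X=3, Z=1, W=1, U=0, Y=1) weight 8/175
  (X=3, Z=1, W=1, U=1, Y=0) weight 1/350
  (X=3, Z=1, W=1, U=1, Y=1) weight 2/175
  … 24 more
Group by Y:
  weight(Y=0) = 3/35
  weight(Y=1) = 12/35
Total weight = 3/35 + 12/35 = 3/7
P(Y=0 | obs) = 3/35 / 3/7 = 1/5
P(Y=1 | obs) = 12/35 / 3/7 = 4/5

P(Y = 0 | obs) = 1/5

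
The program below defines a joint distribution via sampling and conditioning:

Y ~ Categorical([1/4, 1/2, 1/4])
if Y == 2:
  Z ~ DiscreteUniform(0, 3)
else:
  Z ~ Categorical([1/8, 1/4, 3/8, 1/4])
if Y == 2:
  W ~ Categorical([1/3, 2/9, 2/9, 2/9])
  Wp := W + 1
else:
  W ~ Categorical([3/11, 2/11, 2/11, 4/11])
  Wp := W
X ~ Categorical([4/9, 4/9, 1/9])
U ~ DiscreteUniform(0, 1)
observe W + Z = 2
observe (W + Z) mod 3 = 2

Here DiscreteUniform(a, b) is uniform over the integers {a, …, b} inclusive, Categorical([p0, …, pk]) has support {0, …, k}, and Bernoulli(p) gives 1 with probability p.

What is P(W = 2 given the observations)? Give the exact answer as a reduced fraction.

Enumerate traces; 54 have nonzero weight after conditioning:
  (Y=0, Z=0, W=2, X=0, U=0) weight 1/792
  (Y=0, Z=0, W=2, X=0, U=1) weight 1/792
  (Y=0, Z=0, W=2, X=1, U=0) weight 1/792
  (Y=0, Z=0, W=2, X=1, U=1) weight 1/792
  (Y=0, Z=0, W=2, X=2, U=0) weight 1/3168
  (Y=0, Z=0, W=2, X=2, U=1) weight 1/3168
  (Y=0, Z=1, W=1, X=0, U=0) weight 1/396
  (Y=0, Z=1, W=1, X=0, U=1) weight 1/396
  (Y=0, Z=2, W=0, X=0, U=0) weight 1/176
  … 45 more
Group by W:
  weight(W=0) = 103/1056
  weight(W=1) = 19/396
  weight(W=2) = 49/1584
Total weight = 103/1056 + 19/396 + 49/1584 = 559/3168
P(W=0 | obs) = 103/1056 / 559/3168 = 309/559
P(W=1 | obs) = 19/396 / 559/3168 = 152/559
P(W=2 | obs) = 49/1584 / 559/3168 = 98/559

P(W = 2 | obs) = 98/559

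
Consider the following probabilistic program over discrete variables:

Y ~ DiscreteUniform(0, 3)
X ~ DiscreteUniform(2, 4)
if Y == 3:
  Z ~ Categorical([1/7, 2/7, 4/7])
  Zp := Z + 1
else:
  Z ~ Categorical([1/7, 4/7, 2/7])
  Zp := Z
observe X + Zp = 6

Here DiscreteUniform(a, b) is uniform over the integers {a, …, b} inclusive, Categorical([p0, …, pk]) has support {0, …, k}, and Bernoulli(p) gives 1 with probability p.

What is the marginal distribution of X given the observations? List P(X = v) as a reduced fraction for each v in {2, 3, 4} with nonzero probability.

Enumerate traces; 5 have nonzero weight after conditioning:
  (Y=0, X=4, Z=2) weight 1/42
  (Y=1, X=4, Z=2) weight 1/42
  (Y=2, X=4, Z=2) weight 1/42
  (Y=3, X=3, Z=2) weight 1/21
  (Y=3, X=4, Z=1) weight 1/42
Group by X:
  weight(X=3) = 1/21
  weight(X=4) = 2/21
Total weight = 1/21 + 2/21 = 1/7
P(X=3 | obs) = 1/21 / 1/7 = 1/3
P(X=4 | obs) = 2/21 / 1/7 = 2/3

P(X=3) = 1/3, P(X=4) = 2/3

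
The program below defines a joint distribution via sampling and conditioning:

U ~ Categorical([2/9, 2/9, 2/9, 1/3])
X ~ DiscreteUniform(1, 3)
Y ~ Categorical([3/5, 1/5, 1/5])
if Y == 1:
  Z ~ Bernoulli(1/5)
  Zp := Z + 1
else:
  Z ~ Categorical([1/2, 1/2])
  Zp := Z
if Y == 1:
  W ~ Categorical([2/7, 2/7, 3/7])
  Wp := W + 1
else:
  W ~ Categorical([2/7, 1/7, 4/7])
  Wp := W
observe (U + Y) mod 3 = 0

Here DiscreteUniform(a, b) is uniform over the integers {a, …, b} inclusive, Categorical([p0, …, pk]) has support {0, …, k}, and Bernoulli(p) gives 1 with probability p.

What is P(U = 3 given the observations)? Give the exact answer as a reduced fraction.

P(U = 3 | obs) = 9/19

Enumerate traces; 72 have nonzero weight after conditioning:
  (U=0, X=1, Y=0, Z=0, W=0) weight 2/315
  (U=0, X=1, Y=0, Z=0, W=1) weight 1/315
  (U=0, X=1, Y=0, Z=0, W=2) weight 4/315
  (U=0, X=1, Y=0, Z=1, W=0) weight 2/315
  (U=0, X=1, Y=0, Z=1, W=1) weight 1/315
  (U=0, X=1, Y=0, Z=1, W=2) weight 4/315
  (U=0, X=2, Y=0, Z=0, W=0) weight 2/315
  (U=0, X=2, Y=0, Z=0, W=1) weight 1/315
  (U=1, X=1, Y=2, Z=0, W=0) weight 2/945
  (U=2, X=1, Y=1, Z=0, W=0) weight 16/4725
  … 62 more
Group by U:
  weight(U=0) = 2/15
  weight(U=1) = 2/45
  weight(U=2) = 2/45
  weight(U=3) = 1/5
Total weight = 2/15 + 2/45 + 2/45 + 1/5 = 19/45
P(U=0 | obs) = 2/15 / 19/45 = 6/19
P(U=1 | obs) = 2/45 / 19/45 = 2/19
P(U=2 | obs) = 2/45 / 19/45 = 2/19
P(U=3 | obs) = 1/5 / 19/45 = 9/19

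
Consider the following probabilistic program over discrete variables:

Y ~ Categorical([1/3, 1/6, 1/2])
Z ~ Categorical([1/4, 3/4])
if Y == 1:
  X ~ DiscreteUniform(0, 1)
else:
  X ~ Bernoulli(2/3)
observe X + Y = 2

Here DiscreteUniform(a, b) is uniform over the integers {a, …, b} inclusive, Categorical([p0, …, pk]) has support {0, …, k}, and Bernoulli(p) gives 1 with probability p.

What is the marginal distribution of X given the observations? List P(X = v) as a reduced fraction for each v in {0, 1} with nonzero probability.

Enumerate traces; 4 have nonzero weight after conditioning:
  (Y=1, Z=0, X=1) weight 1/48
  (Y=1, Z=1, X=1) weight 1/16
  (Y=2, Z=0, X=0) weight 1/24
  (Y=2, Z=1, X=0) weight 1/8
Group by X:
  weight(X=0) = 1/6
  weight(X=1) = 1/12
Total weight = 1/6 + 1/12 = 1/4
P(X=0 | obs) = 1/6 / 1/4 = 2/3
P(X=1 | obs) = 1/12 / 1/4 = 1/3

P(X=0) = 2/3, P(X=1) = 1/3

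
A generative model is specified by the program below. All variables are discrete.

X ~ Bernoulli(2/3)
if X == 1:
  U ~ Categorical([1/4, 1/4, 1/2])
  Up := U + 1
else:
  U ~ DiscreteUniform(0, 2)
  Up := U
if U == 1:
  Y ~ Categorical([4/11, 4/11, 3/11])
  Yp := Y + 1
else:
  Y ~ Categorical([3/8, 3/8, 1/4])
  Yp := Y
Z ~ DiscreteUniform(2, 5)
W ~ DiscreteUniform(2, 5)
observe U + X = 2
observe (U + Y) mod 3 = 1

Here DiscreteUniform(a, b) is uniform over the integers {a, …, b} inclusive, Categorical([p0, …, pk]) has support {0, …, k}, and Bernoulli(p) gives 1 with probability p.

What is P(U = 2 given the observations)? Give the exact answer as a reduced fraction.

P(U = 2 | obs) = 11/35

Enumerate traces; 32 have nonzero weight after conditioning:
  (X=0, U=2, Y=2, Z=2, W=2) weight 1/576
  (X=0, U=2, Y=2, Z=2, W=3) weight 1/576
  (X=0, U=2, Y=2, Z=2, W=4) weight 1/576
  (X=0, U=2, Y=2, Z=2, W=5) weight 1/576
  (X=0, U=2, Y=2, Z=3, W=2) weight 1/576
  (X=0, U=2, Y=2, Z=3, W=3) weight 1/576
  (X=0, U=2, Y=2, Z=3, W=4) weight 1/576
  (X=0, U=2, Y=2, Z=3, W=5) weight 1/576
  (X=1, U=1, Y=0, Z=2, W=2) weight 1/264
  … 23 more
Group by U:
  weight(U=1) = 2/33
  weight(U=2) = 1/36
Total weight = 2/33 + 1/36 = 35/396
P(U=1 | obs) = 2/33 / 35/396 = 24/35
P(U=2 | obs) = 1/36 / 35/396 = 11/35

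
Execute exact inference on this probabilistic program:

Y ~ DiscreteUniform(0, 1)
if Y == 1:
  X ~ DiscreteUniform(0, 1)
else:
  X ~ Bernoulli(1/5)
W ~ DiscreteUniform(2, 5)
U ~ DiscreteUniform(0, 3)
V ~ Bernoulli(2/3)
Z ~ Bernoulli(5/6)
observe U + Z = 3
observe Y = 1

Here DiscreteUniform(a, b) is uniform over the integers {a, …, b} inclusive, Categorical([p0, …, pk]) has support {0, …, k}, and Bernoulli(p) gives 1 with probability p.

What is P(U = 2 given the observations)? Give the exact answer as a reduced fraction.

Enumerate traces; 32 have nonzero weight after conditioning:
  (Y=1, X=0, W=2, U=2, V=0, Z=1) weight 5/1152
  (Y=1, X=0, W=2, U=2, V=1, Z=1) weight 5/576
  (Y=1, X=0, W=2, U=3, V=0, Z=0) weight 1/1152
  (Y=1, X=0, W=2, U=3, V=1, Z=0) weight 1/576
  (Y=1, X=0, W=3, U=2, V=0, Z=1) weight 5/1152
  (Y=1, X=0, W=3, U=2, V=1, Z=1) weight 5/576
  (Y=1, X=0, W=3, U=3, V=0, Z=0) weight 1/1152
  (Y=1, X=0, W=3, U=3, V=1, Z=0) weight 1/576
  … 24 more
Group by U:
  weight(U=2) = 5/48
  weight(U=3) = 1/48
Total weight = 5/48 + 1/48 = 1/8
P(U=2 | obs) = 5/48 / 1/8 = 5/6
P(U=3 | obs) = 1/48 / 1/8 = 1/6

P(U = 2 | obs) = 5/6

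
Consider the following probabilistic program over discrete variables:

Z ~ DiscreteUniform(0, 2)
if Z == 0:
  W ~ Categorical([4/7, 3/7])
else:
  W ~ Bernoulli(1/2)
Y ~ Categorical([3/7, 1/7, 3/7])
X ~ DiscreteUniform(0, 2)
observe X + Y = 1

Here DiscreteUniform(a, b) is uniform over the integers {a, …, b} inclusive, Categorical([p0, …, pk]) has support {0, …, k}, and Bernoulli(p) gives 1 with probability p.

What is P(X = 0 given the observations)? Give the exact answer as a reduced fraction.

P(X = 0 | obs) = 1/4

Enumerate traces; 12 have nonzero weight after conditioning:
  (Z=0, W=0, Y=0, X=1) weight 4/147
  (Z=0, W=0, Y=1, X=0) weight 4/441
  (Z=0, W=1, Y=0, X=1) weight 1/49
  (Z=0, W=1, Y=1, X=0) weight 1/147
  (Z=1, W=0, Y=0, X=1) weight 1/42
  (Z=1, W=0, Y=1, X=0) weight 1/126
  (Z=1, W=1, Y=0, X=1) weight 1/42
  (Z=1, W=1, Y=1, X=0) weight 1/126
  … 4 more
Group by X:
  weight(X=0) = 1/21
  weight(X=1) = 1/7
Total weight = 1/21 + 1/7 = 4/21
P(X=0 | obs) = 1/21 / 4/21 = 1/4
P(X=1 | obs) = 1/7 / 4/21 = 3/4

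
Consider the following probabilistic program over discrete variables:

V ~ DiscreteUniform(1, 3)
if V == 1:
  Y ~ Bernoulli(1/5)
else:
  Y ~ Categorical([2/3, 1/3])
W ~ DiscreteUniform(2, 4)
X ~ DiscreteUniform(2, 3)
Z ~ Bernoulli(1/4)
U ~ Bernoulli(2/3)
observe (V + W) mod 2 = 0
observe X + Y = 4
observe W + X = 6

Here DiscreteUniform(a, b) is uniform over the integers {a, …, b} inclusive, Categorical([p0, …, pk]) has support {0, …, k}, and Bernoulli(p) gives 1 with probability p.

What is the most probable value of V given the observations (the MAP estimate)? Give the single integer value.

argmax_v P(V = v | obs) = 3

Enumerate traces; 8 have nonzero weight after conditioning:
  (V=1, Y=1, W=3, X=3, Z=0, U=0) weight 1/360
  (V=1, Y=1, W=3, X=3, Z=0, U=1) weight 1/180
  (V=1, Y=1, W=3, X=3, Z=1, U=0) weight 1/1080
  (V=1, Y=1, W=3, X=3, Z=1, U=1) weight 1/540
  (V=3, Y=1, W=3, X=3, Z=0, U=0) weight 1/216
  (V=3, Y=1, W=3, X=3, Z=0, U=1) weight 1/108
  (V=3, Y=1, W=3, X=3, Z=1, U=0) weight 1/648
  (V=3, Y=1, W=3, X=3, Z=1, U=1) weight 1/324
Group by V:
  weight(V=1) = 1/90
  weight(V=3) = 1/54
Total weight = 1/90 + 1/54 = 4/135
P(V=1 | obs) = 1/90 / 4/135 = 3/8
P(V=3 | obs) = 1/54 / 4/135 = 5/8
argmax = 3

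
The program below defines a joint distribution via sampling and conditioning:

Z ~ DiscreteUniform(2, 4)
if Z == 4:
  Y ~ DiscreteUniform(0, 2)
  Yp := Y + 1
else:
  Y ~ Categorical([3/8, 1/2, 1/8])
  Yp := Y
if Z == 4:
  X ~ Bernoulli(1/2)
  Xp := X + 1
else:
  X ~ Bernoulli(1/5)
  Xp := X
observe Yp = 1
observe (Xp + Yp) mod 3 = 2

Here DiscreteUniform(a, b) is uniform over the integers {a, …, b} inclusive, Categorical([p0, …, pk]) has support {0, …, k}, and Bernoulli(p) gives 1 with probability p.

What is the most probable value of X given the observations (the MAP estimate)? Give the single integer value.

argmax_v P(X = v | obs) = 1

Enumerate traces; 3 have nonzero weight after conditioning:
  (Z=2, Y=1, X=1) weight 1/30
  (Z=3, Y=1, X=1) weight 1/30
  (Z=4, Y=0, X=0) weight 1/18
Group by X:
  weight(X=0) = 1/18
  weight(X=1) = 1/15
Total weight = 1/18 + 1/15 = 11/90
P(X=0 | obs) = 1/18 / 11/90 = 5/11
P(X=1 | obs) = 1/15 / 11/90 = 6/11
argmax = 1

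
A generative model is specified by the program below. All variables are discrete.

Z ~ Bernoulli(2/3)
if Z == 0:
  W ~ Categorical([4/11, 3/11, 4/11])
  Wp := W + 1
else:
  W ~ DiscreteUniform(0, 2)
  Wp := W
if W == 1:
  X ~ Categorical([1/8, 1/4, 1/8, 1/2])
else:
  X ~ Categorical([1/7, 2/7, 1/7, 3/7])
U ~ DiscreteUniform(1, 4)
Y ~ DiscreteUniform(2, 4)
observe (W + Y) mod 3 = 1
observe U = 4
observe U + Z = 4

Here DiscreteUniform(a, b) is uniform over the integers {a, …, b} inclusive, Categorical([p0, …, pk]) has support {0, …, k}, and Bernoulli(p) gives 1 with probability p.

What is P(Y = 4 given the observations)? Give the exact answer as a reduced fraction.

P(Y = 4 | obs) = 4/11

Enumerate traces; 12 have nonzero weight after conditioning:
  (Z=0, W=0, X=0, U=4, Y=4) weight 1/693
  (Z=0, W=0, X=1, U=4, Y=4) weight 2/693
  (Z=0, W=0, X=2, U=4, Y=4) weight 1/693
  (Z=0, W=0, X=3, U=4, Y=4) weight 1/231
  (Z=0, W=1, X=0, U=4, Y=3) weight 1/1056
  (Z=0, W=1, X=1, U=4, Y=3) weight 1/528
  (Z=0, W=1, X=2, U=4, Y=3) weight 1/1056
  (Z=0, W=1, X=3, U=4, Y=3) weight 1/264
  (Z=0, W=2, X=0, U=4, Y=2) weight 1/693
  … 3 more
Group by Y:
  weight(Y=2) = 1/99
  weight(Y=3) = 1/132
  weight(Y=4) = 1/99
Total weight = 1/99 + 1/132 + 1/99 = 1/36
P(Y=2 | obs) = 1/99 / 1/36 = 4/11
P(Y=3 | obs) = 1/132 / 1/36 = 3/11
P(Y=4 | obs) = 1/99 / 1/36 = 4/11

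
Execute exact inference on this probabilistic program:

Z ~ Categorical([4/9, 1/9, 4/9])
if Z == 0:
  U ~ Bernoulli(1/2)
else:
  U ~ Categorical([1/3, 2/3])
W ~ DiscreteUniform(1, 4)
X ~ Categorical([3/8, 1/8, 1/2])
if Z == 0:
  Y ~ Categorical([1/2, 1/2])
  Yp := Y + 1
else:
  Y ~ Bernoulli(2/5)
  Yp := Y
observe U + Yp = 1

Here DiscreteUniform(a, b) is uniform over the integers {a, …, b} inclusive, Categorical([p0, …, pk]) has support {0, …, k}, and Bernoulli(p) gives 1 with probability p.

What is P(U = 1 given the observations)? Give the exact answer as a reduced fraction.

Enumerate traces; 60 have nonzero weight after conditioning:
  (Z=0, U=0, W=1, X=0, Y=0) weight 1/96
  (Z=0, U=0, W=1, X=1, Y=0) weight 1/288
  (Z=0, U=0, W=1, X=2, Y=0) weight 1/72
  (Z=0, U=0, W=2, X=0, Y=0) weight 1/96
  (Z=0, U=0, W=2, X=1, Y=0) weight 1/288
  (Z=0, U=0, W=2, X=2, Y=0) weight 1/72
  (Z=0, U=0, W=3, X=0, Y=0) weight 1/96
  (Z=0, U=0, W=3, X=1, Y=0) weight 1/288
  (Z=1, U=1, W=1, X=0, Y=0) weight 1/240
  … 51 more
Group by U:
  weight(U=0) = 5/27
  weight(U=1) = 2/9
Total weight = 5/27 + 2/9 = 11/27
P(U=0 | obs) = 5/27 / 11/27 = 5/11
P(U=1 | obs) = 2/9 / 11/27 = 6/11

P(U = 1 | obs) = 6/11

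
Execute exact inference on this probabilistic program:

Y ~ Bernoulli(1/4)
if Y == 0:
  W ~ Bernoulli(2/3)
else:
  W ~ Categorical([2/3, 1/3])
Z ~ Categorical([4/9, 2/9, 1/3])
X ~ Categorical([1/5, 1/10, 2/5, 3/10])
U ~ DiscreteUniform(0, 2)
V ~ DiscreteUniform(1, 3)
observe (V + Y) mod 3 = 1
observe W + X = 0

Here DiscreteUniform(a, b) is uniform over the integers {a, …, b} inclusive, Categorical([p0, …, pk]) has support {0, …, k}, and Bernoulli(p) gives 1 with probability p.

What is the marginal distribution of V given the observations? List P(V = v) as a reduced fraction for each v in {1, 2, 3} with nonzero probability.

P(V=1) = 3/5, P(V=3) = 2/5

Enumerate traces; 18 have nonzero weight after conditioning:
  (Y=0, W=0, Z=0, X=0, U=0, V=1) weight 1/405
  (Y=0, W=0, Z=0, X=0, U=1, V=1) weight 1/405
  (Y=0, W=0, Z=0, X=0, U=2, V=1) weight 1/405
  (Y=0, W=0, Z=1, X=0, U=0, V=1) weight 1/810
  (Y=0, W=0, Z=1, X=0, U=1, V=1) weight 1/810
  (Y=0, W=0, Z=1, X=0, U=2, V=1) weight 1/810
  (Y=0, W=0, Z=2, X=0, U=0, V=1) weight 1/540
  (Y=0, W=0, Z=2, X=0, U=1, V=1) weight 1/540
  (Y=1, W=0, Z=0, X=0, U=0, V=3) weight 2/1215
  … 9 more
Group by V:
  weight(V=1) = 1/60
  weight(V=3) = 1/90
Total weight = 1/60 + 1/90 = 1/36
P(V=1 | obs) = 1/60 / 1/36 = 3/5
P(V=3 | obs) = 1/90 / 1/36 = 2/5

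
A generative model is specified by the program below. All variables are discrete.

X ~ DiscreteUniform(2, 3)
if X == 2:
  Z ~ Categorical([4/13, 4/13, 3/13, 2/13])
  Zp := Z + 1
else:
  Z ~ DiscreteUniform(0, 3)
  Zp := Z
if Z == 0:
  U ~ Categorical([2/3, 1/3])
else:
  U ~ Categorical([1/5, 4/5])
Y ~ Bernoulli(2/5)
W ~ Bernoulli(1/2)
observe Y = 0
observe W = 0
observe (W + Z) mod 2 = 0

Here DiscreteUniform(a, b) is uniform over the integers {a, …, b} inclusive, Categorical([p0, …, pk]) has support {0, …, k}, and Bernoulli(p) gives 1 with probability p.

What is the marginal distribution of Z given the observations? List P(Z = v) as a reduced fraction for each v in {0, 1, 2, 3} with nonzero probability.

Enumerate traces; 8 have nonzero weight after conditioning:
  (X=2, Z=0, U=0, Y=0, W=0) weight 2/65
  (X=2, Z=0, U=1, Y=0, W=0) weight 1/65
  (X=2, Z=2, U=0, Y=0, W=0) weight 9/1300
  (X=2, Z=2, U=1, Y=0, W=0) weight 9/325
  (X=3, Z=0, U=0, Y=0, W=0) weight 1/40
  (X=3, Z=0, U=1, Y=0, W=0) weight 1/80
  (X=3, Z=2, U=0, Y=0, W=0) weight 3/400
  (X=3, Z=2, U=1, Y=0, W=0) weight 3/100
Group by Z:
  weight(Z=0) = 87/1040
  weight(Z=2) = 15/208
Total weight = 87/1040 + 15/208 = 81/520
P(Z=0 | obs) = 87/1040 / 81/520 = 29/54
P(Z=2 | obs) = 15/208 / 81/520 = 25/54

P(Z=0) = 29/54, P(Z=2) = 25/54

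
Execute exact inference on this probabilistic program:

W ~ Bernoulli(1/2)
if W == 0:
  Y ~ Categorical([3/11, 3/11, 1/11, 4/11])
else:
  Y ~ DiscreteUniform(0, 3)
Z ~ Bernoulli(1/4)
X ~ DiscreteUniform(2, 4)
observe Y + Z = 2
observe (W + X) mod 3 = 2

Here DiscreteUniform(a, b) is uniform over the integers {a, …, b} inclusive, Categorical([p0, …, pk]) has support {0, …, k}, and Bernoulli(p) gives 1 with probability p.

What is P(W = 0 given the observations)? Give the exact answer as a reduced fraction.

Enumerate traces; 4 have nonzero weight after conditioning:
  (W=0, Y=1, Z=1, X=2) weight 1/88
  (W=0, Y=2, Z=0, X=2) weight 1/88
  (W=1, Y=1, Z=1, X=4) weight 1/96
  (W=1, Y=2, Z=0, X=4) weight 1/32
Group by W:
  weight(W=0) = 1/44
  weight(W=1) = 1/24
Total weight = 1/44 + 1/24 = 17/264
P(W=0 | obs) = 1/44 / 17/264 = 6/17
P(W=1 | obs) = 1/24 / 17/264 = 11/17

P(W = 0 | obs) = 6/17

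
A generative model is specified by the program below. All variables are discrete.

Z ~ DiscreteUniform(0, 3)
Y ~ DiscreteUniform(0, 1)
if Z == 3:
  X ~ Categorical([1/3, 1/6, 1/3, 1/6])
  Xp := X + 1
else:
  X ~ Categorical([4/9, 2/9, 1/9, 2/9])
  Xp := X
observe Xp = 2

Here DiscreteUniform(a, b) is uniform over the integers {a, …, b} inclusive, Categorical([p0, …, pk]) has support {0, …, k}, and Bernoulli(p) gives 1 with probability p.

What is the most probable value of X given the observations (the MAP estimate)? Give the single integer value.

Enumerate traces; 8 have nonzero weight after conditioning:
  (Z=0, Y=0, X=2) weight 1/72
  (Z=0, Y=1, X=2) weight 1/72
  (Z=1, Y=0, X=2) weight 1/72
  (Z=1, Y=1, X=2) weight 1/72
  (Z=2, Y=0, X=2) weight 1/72
  (Z=2, Y=1, X=2) weight 1/72
  (Z=3, Y=0, X=1) weight 1/48
  (Z=3, Y=1, X=1) weight 1/48
Group by X:
  weight(X=1) = 1/24
  weight(X=2) = 1/12
Total weight = 1/24 + 1/12 = 1/8
P(X=1 | obs) = 1/24 / 1/8 = 1/3
P(X=2 | obs) = 1/12 / 1/8 = 2/3
argmax = 2

argmax_v P(X = v | obs) = 2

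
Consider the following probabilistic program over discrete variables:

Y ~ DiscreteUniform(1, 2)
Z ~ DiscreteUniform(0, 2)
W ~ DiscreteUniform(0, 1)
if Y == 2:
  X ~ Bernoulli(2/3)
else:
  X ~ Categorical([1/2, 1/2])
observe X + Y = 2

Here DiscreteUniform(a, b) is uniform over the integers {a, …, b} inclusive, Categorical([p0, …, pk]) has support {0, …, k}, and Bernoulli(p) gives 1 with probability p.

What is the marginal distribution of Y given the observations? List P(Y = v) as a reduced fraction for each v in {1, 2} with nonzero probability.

P(Y=1) = 3/5, P(Y=2) = 2/5

Enumerate traces; 12 have nonzero weight after conditioning:
  (Y=1, Z=0, W=0, X=1) weight 1/24
  (Y=1, Z=0, W=1, X=1) weight 1/24
  (Y=1, Z=1, W=0, X=1) weight 1/24
  (Y=1, Z=1, W=1, X=1) weight 1/24
  (Y=1, Z=2, W=0, X=1) weight 1/24
  (Y=1, Z=2, W=1, X=1) weight 1/24
  (Y=2, Z=0, W=0, X=0) weight 1/36
  (Y=2, Z=0, W=1, X=0) weight 1/36
  … 4 more
Group by Y:
  weight(Y=1) = 1/4
  weight(Y=2) = 1/6
Total weight = 1/4 + 1/6 = 5/12
P(Y=1 | obs) = 1/4 / 5/12 = 3/5
P(Y=2 | obs) = 1/6 / 5/12 = 2/5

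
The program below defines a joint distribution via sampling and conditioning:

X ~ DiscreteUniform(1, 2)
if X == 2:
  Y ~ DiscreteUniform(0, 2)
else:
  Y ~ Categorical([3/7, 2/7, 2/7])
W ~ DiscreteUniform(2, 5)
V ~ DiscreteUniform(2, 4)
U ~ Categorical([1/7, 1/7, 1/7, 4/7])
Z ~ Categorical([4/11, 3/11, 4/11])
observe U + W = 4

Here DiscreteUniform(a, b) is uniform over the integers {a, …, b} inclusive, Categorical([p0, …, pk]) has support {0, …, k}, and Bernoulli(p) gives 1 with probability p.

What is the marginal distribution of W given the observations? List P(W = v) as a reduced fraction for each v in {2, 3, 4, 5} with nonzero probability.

Enumerate traces; 162 have nonzero weight after conditioning:
  (X=1, Y=0, W=2, V=2, U=2, Z=0) weight 1/1078
  (X=1, Y=0, W=2, V=2, U=2, Z=1) weight 3/4312
  (X=1, Y=0, W=2, V=2, U=2, Z=2) weight 1/1078
  (X=1, Y=0, W=2, V=3, U=2, Z=0) weight 1/1078
  (X=1, Y=0, W=2, V=3, U=2, Z=1) weight 3/4312
  (X=1, Y=0, W=2, V=3, U=2, Z=2) weight 1/1078
  (X=1, Y=0, W=2, V=4, U=2, Z=0) weight 1/1078
  (X=1, Y=0, W=2, V=4, U=2, Z=1) weight 3/4312
  (X=1, Y=0, W=3, V=2, U=1, Z=0) weight 1/1078
  (X=1, Y=0, W=4, V=2, U=0, Z=0) weight 1/1078
  … 152 more
Group by W:
  weight(W=2) = 1/28
  weight(W=3) = 1/28
  weight(W=4) = 1/28
Total weight = 1/28 + 1/28 + 1/28 = 3/28
P(W=2 | obs) = 1/28 / 3/28 = 1/3
P(W=3 | obs) = 1/28 / 3/28 = 1/3
P(W=4 | obs) = 1/28 / 3/28 = 1/3

P(W=2) = 1/3, P(W=3) = 1/3, P(W=4) = 1/3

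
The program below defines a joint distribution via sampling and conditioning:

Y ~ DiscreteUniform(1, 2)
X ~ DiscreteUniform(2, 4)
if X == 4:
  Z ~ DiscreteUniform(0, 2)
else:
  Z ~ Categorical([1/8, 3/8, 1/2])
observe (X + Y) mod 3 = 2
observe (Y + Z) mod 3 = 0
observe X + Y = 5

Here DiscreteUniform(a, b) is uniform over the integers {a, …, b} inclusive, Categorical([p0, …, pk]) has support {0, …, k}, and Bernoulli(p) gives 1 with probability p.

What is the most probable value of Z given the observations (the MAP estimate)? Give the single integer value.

Enumerate traces; 2 have nonzero weight after conditioning:
  (Y=1, X=4, Z=2) weight 1/18
  (Y=2, X=3, Z=1) weight 1/16
Group by Z:
  weight(Z=1) = 1/16
  weight(Z=2) = 1/18
Total weight = 1/16 + 1/18 = 17/144
P(Z=1 | obs) = 1/16 / 17/144 = 9/17
P(Z=2 | obs) = 1/18 / 17/144 = 8/17
argmax = 1

argmax_v P(Z = v | obs) = 1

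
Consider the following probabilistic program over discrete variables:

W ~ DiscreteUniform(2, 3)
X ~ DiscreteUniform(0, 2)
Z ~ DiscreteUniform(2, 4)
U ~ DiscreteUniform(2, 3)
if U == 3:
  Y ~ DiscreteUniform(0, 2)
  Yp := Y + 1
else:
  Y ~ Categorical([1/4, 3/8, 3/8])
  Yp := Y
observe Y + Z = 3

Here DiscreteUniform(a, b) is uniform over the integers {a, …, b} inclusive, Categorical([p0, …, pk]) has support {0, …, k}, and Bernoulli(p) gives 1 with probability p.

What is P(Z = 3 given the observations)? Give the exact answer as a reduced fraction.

Enumerate traces; 24 have nonzero weight after conditioning:
  (W=2, X=0, Z=2, U=2, Y=1) weight 1/96
  (W=2, X=0, Z=2, U=3, Y=1) weight 1/108
  (W=2, X=0, Z=3, U=2, Y=0) weight 1/144
  (W=2, X=0, Z=3, U=3, Y=0) weight 1/108
  (W=2, X=1, Z=2, U=2, Y=1) weight 1/96
  (W=2, X=1, Z=2, U=3, Y=1) weight 1/108
  (W=2, X=1, Z=3, U=2, Y=0) weight 1/144
  (W=2, X=1, Z=3, U=3, Y=0) weight 1/108
  … 16 more
Group by Z:
  weight(Z=2) = 17/144
  weight(Z=3) = 7/72
Total weight = 17/144 + 7/72 = 31/144
P(Z=2 | obs) = 17/144 / 31/144 = 17/31
P(Z=3 | obs) = 7/72 / 31/144 = 14/31

P(Z = 3 | obs) = 14/31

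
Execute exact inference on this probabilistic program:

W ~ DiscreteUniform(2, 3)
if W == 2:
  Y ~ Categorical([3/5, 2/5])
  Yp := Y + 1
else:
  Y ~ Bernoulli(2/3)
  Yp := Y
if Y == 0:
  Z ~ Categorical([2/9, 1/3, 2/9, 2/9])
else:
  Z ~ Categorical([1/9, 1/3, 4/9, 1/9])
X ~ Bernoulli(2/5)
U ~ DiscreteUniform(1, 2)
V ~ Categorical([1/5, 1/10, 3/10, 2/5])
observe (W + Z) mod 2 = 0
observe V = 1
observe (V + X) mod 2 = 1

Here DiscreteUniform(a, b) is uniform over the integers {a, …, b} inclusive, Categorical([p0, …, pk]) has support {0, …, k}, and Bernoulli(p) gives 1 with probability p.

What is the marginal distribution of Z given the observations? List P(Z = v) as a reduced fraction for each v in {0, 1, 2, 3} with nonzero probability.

P(Z=0) = 24/131, P(Z=1) = 45/131, P(Z=2) = 42/131, P(Z=3) = 20/131

Enumerate traces; 16 have nonzero weight after conditioning:
  (W=2, Y=0, Z=0, X=0, U=1, V=1) weight 1/500
  (W=2, Y=0, Z=0, X=0, U=2, V=1) weight 1/500
  (W=2, Y=0, Z=2, X=0, U=1, V=1) weight 1/500
  (W=2, Y=0, Z=2, X=0, U=2, V=1) weight 1/500
  (W=2, Y=1, Z=0, X=0, U=1, V=1) weight 1/1500
  (W=2, Y=1, Z=0, X=0, U=2, V=1) weight 1/1500
  (W=2, Y=1, Z=2, X=0, U=1, V=1) weight 1/375
  (W=2, Y=1, Z=2, X=0, U=2, V=1) weight 1/375
  (W=3, Y=0, Z=1, X=0, U=1, V=1) weight 1/600
  (W=3, Y=0, Z=3, X=0, U=1, V=1) weight 1/900
  … 6 more
Group by Z:
  weight(Z=0) = 2/375
  weight(Z=1) = 1/100
  weight(Z=2) = 7/750
  weight(Z=3) = 1/225
Total weight = 2/375 + 1/100 + 7/750 + 1/225 = 131/4500
P(Z=0 | obs) = 2/375 / 131/4500 = 24/131
P(Z=1 | obs) = 1/100 / 131/4500 = 45/131
P(Z=2 | obs) = 7/750 / 131/4500 = 42/131
P(Z=3 | obs) = 1/225 / 131/4500 = 20/131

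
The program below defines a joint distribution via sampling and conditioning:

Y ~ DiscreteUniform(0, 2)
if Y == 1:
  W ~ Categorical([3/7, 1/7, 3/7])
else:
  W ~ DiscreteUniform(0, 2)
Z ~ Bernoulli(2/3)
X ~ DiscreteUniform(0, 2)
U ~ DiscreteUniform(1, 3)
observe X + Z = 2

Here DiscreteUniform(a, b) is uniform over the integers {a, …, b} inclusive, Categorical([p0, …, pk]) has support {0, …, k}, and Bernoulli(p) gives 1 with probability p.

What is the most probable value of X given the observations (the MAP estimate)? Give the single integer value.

argmax_v P(X = v | obs) = 1

Enumerate traces; 54 have nonzero weight after conditioning:
  (Y=0, W=0, Z=0, X=2, U=1) weight 1/243
  (Y=0, W=0, Z=0, X=2, U=2) weight 1/243
  (Y=0, W=0, Z=0, X=2, U=3) weight 1/243
  (Y=0, W=0, Z=1, X=1, U=1) weight 2/243
  (Y=0, W=0, Z=1, X=1, U=2) weight 2/243
  (Y=0, W=0, Z=1, X=1, U=3) weight 2/243
  (Y=0, W=1, Z=0, X=2, U=1) weight 1/243
  (Y=0, W=1, Z=0, X=2, U=2) weight 1/243
  … 46 more
Group by X:
  weight(X=1) = 2/9
  weight(X=2) = 1/9
Total weight = 2/9 + 1/9 = 1/3
P(X=1 | obs) = 2/9 / 1/3 = 2/3
P(X=2 | obs) = 1/9 / 1/3 = 1/3
argmax = 1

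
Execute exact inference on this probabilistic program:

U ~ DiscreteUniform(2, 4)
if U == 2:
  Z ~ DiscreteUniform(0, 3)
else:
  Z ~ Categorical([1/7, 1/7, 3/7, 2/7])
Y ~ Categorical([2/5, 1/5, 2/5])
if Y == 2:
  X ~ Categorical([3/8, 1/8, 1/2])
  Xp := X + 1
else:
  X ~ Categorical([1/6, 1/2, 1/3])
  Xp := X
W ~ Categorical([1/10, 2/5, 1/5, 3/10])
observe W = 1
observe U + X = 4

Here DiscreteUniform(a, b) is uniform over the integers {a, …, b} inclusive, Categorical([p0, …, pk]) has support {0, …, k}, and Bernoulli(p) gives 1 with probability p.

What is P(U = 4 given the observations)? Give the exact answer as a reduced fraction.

P(U = 4 | obs) = 1/4

Enumerate traces; 36 have nonzero weight after conditioning:
  (U=2, Z=0, Y=0, X=2, W=1) weight 1/225
  (U=2, Z=0, Y=1, X=2, W=1) weight 1/450
  (U=2, Z=0, Y=2, X=2, W=1) weight 1/150
  (U=2, Z=1, Y=0, X=2, W=1) weight 1/225
  (U=2, Z=1, Y=1, X=2, W=1) weight 1/450
  (U=2, Z=1, Y=2, X=2, W=1) weight 1/150
  (U=2, Z=2, Y=0, X=2, W=1) weight 1/225
  (U=2, Z=2, Y=1, X=2, W=1) weight 1/450
  (U=3, Z=0, Y=0, X=1, W=1) weight 2/525
  (U=4, Z=0, Y=0, X=0, W=1) weight 2/1575
  … 26 more
Group by U:
  weight(U=2) = 4/75
  weight(U=3) = 7/150
  weight(U=4) = 1/30
Total weight = 4/75 + 7/150 + 1/30 = 2/15
P(U=2 | obs) = 4/75 / 2/15 = 2/5
P(U=3 | obs) = 7/150 / 2/15 = 7/20
P(U=4 | obs) = 1/30 / 2/15 = 1/4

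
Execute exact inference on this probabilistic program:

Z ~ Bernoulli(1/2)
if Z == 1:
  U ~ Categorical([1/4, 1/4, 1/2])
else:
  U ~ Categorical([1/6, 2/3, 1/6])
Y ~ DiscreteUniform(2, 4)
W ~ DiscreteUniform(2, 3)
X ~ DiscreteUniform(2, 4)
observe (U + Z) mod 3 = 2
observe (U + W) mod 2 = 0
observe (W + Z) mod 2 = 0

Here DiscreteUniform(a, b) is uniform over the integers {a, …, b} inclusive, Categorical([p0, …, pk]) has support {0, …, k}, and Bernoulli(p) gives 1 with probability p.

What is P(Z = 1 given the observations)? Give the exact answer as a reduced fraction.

Enumerate traces; 18 have nonzero weight after conditioning:
  (Z=0, U=2, Y=2, W=2, X=2) weight 1/216
  (Z=0, U=2, Y=2, W=2, X=3) weight 1/216
  (Z=0, U=2, Y=2, W=2, X=4) weight 1/216
  (Z=0, U=2, Y=3, W=2, X=2) weight 1/216
  (Z=0, U=2, Y=3, W=2, X=3) weight 1/216
  (Z=0, U=2, Y=3, W=2, X=4) weight 1/216
  (Z=0, U=2, Y=4, W=2, X=2) weight 1/216
  (Z=0, U=2, Y=4, W=2, X=3) weight 1/216
  (Z=1, U=1, Y=2, W=3, X=2) weight 1/144
  … 9 more
Group by Z:
  weight(Z=0) = 1/24
  weight(Z=1) = 1/16
Total weight = 1/24 + 1/16 = 5/48
P(Z=0 | obs) = 1/24 / 5/48 = 2/5
P(Z=1 | obs) = 1/16 / 5/48 = 3/5

P(Z = 1 | obs) = 3/5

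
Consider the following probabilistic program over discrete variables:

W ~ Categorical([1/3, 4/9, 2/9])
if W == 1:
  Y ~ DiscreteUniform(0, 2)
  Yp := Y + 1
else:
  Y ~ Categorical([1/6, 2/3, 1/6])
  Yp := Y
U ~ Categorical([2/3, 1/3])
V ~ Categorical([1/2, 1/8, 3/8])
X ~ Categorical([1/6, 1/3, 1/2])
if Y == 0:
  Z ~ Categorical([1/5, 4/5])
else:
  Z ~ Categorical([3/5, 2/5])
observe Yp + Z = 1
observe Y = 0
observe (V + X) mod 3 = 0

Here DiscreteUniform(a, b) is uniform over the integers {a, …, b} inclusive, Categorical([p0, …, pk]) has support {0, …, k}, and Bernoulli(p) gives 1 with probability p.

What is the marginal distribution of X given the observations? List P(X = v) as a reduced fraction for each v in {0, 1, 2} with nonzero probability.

Enumerate traces; 18 have nonzero weight after conditioning:
  (W=0, Y=0, U=0, V=0, X=0, Z=1) weight 1/405
  (W=0, Y=0, U=0, V=1, X=2, Z=1) weight 1/540
  (W=0, Y=0, U=0, V=2, X=1, Z=1) weight 1/270
  (W=0, Y=0, U=1, V=0, X=0, Z=1) weight 1/810
  (W=0, Y=0, U=1, V=1, X=2, Z=1) weight 1/1080
  (W=0, Y=0, U=1, V=2, X=1, Z=1) weight 1/540
  (W=1, Y=0, U=0, V=0, X=0, Z=0) weight 2/1215
  (W=1, Y=0, U=0, V=1, X=2, Z=0) weight 1/810
  … 10 more
Group by X:
  weight(X=0) = 7/810
  weight(X=1) = 7/540
  weight(X=2) = 7/1080
Total weight = 7/810 + 7/540 + 7/1080 = 91/3240
P(X=0 | obs) = 7/810 / 91/3240 = 4/13
P(X=1 | obs) = 7/540 / 91/3240 = 6/13
P(X=2 | obs) = 7/1080 / 91/3240 = 3/13

P(X=0) = 4/13, P(X=1) = 6/13, P(X=2) = 3/13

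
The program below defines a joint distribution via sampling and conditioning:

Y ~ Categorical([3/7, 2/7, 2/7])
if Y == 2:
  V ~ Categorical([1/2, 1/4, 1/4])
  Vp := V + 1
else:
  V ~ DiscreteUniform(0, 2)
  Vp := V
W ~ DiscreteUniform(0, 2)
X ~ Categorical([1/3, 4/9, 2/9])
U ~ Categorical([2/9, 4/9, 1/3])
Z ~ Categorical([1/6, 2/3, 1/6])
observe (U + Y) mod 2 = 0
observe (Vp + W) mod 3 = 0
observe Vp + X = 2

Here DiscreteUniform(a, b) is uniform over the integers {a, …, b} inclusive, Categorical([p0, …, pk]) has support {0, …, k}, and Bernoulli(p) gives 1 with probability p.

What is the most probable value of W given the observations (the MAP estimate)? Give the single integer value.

argmax_v P(W = v | obs) = 2

Enumerate traces; 39 have nonzero weight after conditioning:
  (Y=0, V=0, W=0, X=2, U=0, Z=0) weight 2/5103
  (Y=0, V=0, W=0, X=2, U=0, Z=1) weight 8/5103
  (Y=0, V=0, W=0, X=2, U=0, Z=2) weight 2/5103
  (Y=0, V=0, W=0, X=2, U=2, Z=0) weight 1/1701
  (Y=0, V=0, W=0, X=2, U=2, Z=1) weight 4/1701
  (Y=0, V=0, W=0, X=2, U=2, Z=2) weight 1/1701
  (Y=0, V=1, W=2, X=1, U=0, Z=0) weight 4/5103
  (Y=0, V=1, W=2, X=1, U=0, Z=1) weight 16/5103
  (Y=0, V=2, W=1, X=0, U=0, Z=0) weight 1/1701
  … 30 more
Group by W:
  weight(W=0) = 46/5103
  weight(W=1) = 61/3402
  weight(W=2) = 152/5103
Total weight = 46/5103 + 61/3402 + 152/5103 = 193/3402
P(W=0 | obs) = 46/5103 / 193/3402 = 92/579
P(W=1 | obs) = 61/3402 / 193/3402 = 61/193
P(W=2 | obs) = 152/5103 / 193/3402 = 304/579
argmax = 2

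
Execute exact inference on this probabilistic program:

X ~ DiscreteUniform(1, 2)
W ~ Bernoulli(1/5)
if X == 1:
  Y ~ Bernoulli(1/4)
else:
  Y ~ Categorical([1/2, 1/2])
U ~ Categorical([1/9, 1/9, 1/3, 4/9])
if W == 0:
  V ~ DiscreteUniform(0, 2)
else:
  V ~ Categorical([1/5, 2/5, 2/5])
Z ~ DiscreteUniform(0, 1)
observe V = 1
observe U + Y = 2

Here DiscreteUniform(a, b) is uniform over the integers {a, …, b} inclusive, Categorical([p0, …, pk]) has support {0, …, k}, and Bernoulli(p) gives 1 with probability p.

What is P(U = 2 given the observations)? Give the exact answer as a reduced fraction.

P(U = 2 | obs) = 5/6

Enumerate traces; 16 have nonzero weight after conditioning:
  (X=1, W=0, Y=0, U=2, V=1, Z=0) weight 1/60
  (X=1, W=0, Y=0, U=2, V=1, Z=1) weight 1/60
  (X=1, W=0, Y=1, U=1, V=1, Z=0) weight 1/540
  (X=1, W=0, Y=1, U=1, V=1, Z=1) weight 1/540
  (X=1, W=1, Y=0, U=2, V=1, Z=0) weight 1/200
  (X=1, W=1, Y=0, U=2, V=1, Z=1) weight 1/200
  (X=1, W=1, Y=1, U=1, V=1, Z=0) weight 1/1800
  (X=1, W=1, Y=1, U=1, V=1, Z=1) weight 1/1800
  … 8 more
Group by U:
  weight(U=1) = 13/900
  weight(U=2) = 13/180
Total weight = 13/900 + 13/180 = 13/150
P(U=1 | obs) = 13/900 / 13/150 = 1/6
P(U=2 | obs) = 13/180 / 13/150 = 5/6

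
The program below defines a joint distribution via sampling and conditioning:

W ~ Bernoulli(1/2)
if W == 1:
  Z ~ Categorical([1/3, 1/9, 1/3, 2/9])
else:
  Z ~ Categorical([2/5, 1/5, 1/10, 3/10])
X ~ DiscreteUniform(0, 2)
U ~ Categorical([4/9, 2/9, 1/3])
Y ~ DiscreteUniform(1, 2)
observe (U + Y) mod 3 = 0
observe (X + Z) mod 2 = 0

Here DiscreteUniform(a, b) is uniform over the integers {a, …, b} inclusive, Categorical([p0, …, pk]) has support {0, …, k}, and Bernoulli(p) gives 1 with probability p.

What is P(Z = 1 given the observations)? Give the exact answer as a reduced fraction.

P(Z = 1 | obs) = 28/285

Enumerate traces; 24 have nonzero weight after conditioning:
  (W=0, Z=0, X=0, U=1, Y=2) weight 1/135
  (W=0, Z=0, X=0, U=2, Y=1) weight 1/90
  (W=0, Z=0, X=2, U=1, Y=2) weight 1/135
  (W=0, Z=0, X=2, U=2, Y=1) weight 1/90
  (W=0, Z=1, X=1, U=1, Y=2) weight 1/270
  (W=0, Z=1, X=1, U=2, Y=1) weight 1/180
  (W=0, Z=2, X=0, U=1, Y=2) weight 1/540
  (W=0, Z=2, X=0, U=2, Y=1) weight 1/360
  (W=0, Z=3, X=1, U=1, Y=2) weight 1/180
  … 15 more
Group by Z:
  weight(Z=0) = 11/162
  weight(Z=1) = 7/486
  weight(Z=2) = 13/324
  weight(Z=3) = 47/1944
Total weight = 11/162 + 7/486 + 13/324 + 47/1944 = 95/648
P(Z=0 | obs) = 11/162 / 95/648 = 44/95
P(Z=1 | obs) = 7/486 / 95/648 = 28/285
P(Z=2 | obs) = 13/324 / 95/648 = 26/95
P(Z=3 | obs) = 47/1944 / 95/648 = 47/285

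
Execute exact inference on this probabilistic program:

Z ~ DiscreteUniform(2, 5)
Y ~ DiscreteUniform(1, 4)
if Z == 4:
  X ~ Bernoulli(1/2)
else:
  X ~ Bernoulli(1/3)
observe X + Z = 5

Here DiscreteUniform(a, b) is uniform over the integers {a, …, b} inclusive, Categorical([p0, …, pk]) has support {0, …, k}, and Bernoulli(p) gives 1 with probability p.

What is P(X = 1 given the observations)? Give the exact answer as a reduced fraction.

P(X = 1 | obs) = 3/7

Enumerate traces; 8 have nonzero weight after conditioning:
  (Z=4, Y=1, X=1) weight 1/32
  (Z=4, Y=2, X=1) weight 1/32
  (Z=4, Y=3, X=1) weight 1/32
  (Z=4, Y=4, X=1) weight 1/32
  (Z=5, Y=1, X=0) weight 1/24
  (Z=5, Y=2, X=0) weight 1/24
  (Z=5, Y=3, X=0) weight 1/24
  (Z=5, Y=4, X=0) weight 1/24
Group by X:
  weight(X=0) = 1/6
  weight(X=1) = 1/8
Total weight = 1/6 + 1/8 = 7/24
P(X=0 | obs) = 1/6 / 7/24 = 4/7
P(X=1 | obs) = 1/8 / 7/24 = 3/7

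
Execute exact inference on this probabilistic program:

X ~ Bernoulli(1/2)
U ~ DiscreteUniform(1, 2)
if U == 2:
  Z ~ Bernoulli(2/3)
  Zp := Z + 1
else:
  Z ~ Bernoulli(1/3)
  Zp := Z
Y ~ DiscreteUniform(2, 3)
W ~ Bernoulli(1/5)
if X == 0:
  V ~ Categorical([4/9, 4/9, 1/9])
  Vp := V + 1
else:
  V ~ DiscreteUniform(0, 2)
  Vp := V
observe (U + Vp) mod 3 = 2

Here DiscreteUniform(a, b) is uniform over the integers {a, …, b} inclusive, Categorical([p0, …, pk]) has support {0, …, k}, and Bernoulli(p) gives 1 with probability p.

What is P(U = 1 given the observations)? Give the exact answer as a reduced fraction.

P(U = 1 | obs) = 7/11

Enumerate traces; 32 have nonzero weight after conditioning:
  (X=0, U=1, Z=0, Y=2, W=0, V=0) weight 4/135
  (X=0, U=1, Z=0, Y=2, W=1, V=0) weight 1/135
  (X=0, U=1, Z=0, Y=3, W=0, V=0) weight 4/135
  (X=0, U=1, Z=0, Y=3, W=1, V=0) weight 1/135
  (X=0, U=1, Z=1, Y=2, W=0, V=0) weight 2/135
  (X=0, U=1, Z=1, Y=2, W=1, V=0) weight 1/270
  (X=0, U=1, Z=1, Y=3, W=0, V=0) weight 2/135
  (X=0, U=1, Z=1, Y=3, W=1, V=0) weight 1/270
  (X=0, U=2, Z=0, Y=2, W=0, V=2) weight 1/270
  … 23 more
Group by U:
  weight(U=1) = 7/36
  weight(U=2) = 1/9
Total weight = 7/36 + 1/9 = 11/36
P(U=1 | obs) = 7/36 / 11/36 = 7/11
P(U=2 | obs) = 1/9 / 11/36 = 4/11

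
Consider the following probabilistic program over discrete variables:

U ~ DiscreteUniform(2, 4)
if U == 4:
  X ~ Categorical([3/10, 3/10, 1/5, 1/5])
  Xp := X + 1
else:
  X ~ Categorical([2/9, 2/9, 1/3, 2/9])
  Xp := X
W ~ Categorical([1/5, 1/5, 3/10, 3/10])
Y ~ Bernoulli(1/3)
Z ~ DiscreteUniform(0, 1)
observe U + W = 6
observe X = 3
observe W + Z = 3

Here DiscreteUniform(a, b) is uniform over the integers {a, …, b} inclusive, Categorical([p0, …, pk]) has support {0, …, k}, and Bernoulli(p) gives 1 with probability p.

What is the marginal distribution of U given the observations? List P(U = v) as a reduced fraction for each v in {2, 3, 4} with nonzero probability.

Enumerate traces; 4 have nonzero weight after conditioning:
  (U=3, X=3, W=3, Y=0, Z=0) weight 1/135
  (U=3, X=3, W=3, Y=1, Z=0) weight 1/270
  (U=4, X=3, W=2, Y=0, Z=1) weight 1/150
  (U=4, X=3, W=2, Y=1, Z=1) weight 1/300
Group by U:
  weight(U=3) = 1/90
  weight(U=4) = 1/100
Total weight = 1/90 + 1/100 = 19/900
P(U=3 | obs) = 1/90 / 19/900 = 10/19
P(U=4 | obs) = 1/100 / 19/900 = 9/19

P(U=3) = 10/19, P(U=4) = 9/19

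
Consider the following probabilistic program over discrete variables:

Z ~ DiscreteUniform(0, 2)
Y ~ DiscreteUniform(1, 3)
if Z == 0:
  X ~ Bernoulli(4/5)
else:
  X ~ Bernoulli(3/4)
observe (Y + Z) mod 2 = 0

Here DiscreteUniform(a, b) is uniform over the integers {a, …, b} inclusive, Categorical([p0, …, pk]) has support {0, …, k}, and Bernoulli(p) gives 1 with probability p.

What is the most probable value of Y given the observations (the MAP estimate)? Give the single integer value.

argmax_v P(Y = v | obs) = 2

Enumerate traces; 8 have nonzero weight after conditioning:
  (Z=0, Y=2, X=0) weight 1/45
  (Z=0, Y=2, X=1) weight 4/45
  (Z=1, Y=1, X=0) weight 1/36
  (Z=1, Y=1, X=1) weight 1/12
  (Z=1, Y=3, X=0) weight 1/36
  (Z=1, Y=3, X=1) weight 1/12
  (Z=2, Y=2, X=0) weight 1/36
  (Z=2, Y=2, X=1) weight 1/12
Group by Y:
  weight(Y=1) = 1/9
  weight(Y=2) = 2/9
  weight(Y=3) = 1/9
Total weight = 1/9 + 2/9 + 1/9 = 4/9
P(Y=1 | obs) = 1/9 / 4/9 = 1/4
P(Y=2 | obs) = 2/9 / 4/9 = 1/2
P(Y=3 | obs) = 1/9 / 4/9 = 1/4
argmax = 2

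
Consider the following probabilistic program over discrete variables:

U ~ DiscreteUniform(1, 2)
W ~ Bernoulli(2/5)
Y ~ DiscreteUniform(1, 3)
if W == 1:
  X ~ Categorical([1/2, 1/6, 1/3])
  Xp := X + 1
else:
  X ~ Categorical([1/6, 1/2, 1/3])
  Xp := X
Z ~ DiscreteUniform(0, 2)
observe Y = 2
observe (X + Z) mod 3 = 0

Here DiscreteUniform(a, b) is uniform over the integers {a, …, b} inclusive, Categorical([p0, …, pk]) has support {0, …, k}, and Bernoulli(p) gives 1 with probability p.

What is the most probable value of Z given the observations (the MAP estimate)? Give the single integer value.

Enumerate traces; 12 have nonzero weight after conditioning:
  (U=1, W=0, Y=2, X=0, Z=0) weight 1/180
  (U=1, W=0, Y=2, X=1, Z=2) weight 1/60
  (U=1, W=0, Y=2, X=2, Z=1) weight 1/90
  (U=1, W=1, Y=2, X=0, Z=0) weight 1/90
  (U=1, W=1, Y=2, X=1, Z=2) weight 1/270
  (U=1, W=1, Y=2, X=2, Z=1) weight 1/135
  (U=2, W=0, Y=2, X=0, Z=0) weight 1/180
  (U=2, W=0, Y=2, X=1, Z=2) weight 1/60
  … 4 more
Group by Z:
  weight(Z=0) = 1/30
  weight(Z=1) = 1/27
  weight(Z=2) = 11/270
Total weight = 1/30 + 1/27 + 11/270 = 1/9
P(Z=0 | obs) = 1/30 / 1/9 = 3/10
P(Z=1 | obs) = 1/27 / 1/9 = 1/3
P(Z=2 | obs) = 11/270 / 1/9 = 11/30
argmax = 2

argmax_v P(Z = v | obs) = 2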